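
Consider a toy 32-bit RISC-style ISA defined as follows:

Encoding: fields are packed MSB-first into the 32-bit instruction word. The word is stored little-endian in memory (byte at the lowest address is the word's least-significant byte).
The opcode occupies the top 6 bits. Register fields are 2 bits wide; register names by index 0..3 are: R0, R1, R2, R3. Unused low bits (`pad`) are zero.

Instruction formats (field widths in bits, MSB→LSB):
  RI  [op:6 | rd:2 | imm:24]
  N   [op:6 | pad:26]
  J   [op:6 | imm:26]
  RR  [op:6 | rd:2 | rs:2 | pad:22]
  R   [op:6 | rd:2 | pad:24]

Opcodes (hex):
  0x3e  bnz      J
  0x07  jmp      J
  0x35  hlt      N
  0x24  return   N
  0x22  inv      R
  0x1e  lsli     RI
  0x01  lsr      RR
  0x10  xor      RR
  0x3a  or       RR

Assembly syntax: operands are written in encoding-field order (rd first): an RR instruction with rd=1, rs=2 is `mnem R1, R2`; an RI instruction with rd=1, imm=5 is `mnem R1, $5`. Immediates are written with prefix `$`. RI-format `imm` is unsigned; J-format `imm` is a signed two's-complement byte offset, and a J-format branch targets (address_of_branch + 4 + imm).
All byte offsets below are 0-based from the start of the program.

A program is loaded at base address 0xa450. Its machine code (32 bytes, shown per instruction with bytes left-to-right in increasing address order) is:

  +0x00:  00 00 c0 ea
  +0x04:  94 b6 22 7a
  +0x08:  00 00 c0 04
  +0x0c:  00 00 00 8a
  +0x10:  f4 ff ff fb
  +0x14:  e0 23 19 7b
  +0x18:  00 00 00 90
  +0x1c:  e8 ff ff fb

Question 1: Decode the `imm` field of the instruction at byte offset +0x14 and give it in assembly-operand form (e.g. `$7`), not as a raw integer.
off 0x14: read e0 23 19 7b as little → 0x7b1923e0
  top 6b → 0x1e → lsli [RI]
  rd@[25:24]=0x3 ⇒ R3
  imm@[23:0]=0x1923e0 ⇒ $1647584

$1647584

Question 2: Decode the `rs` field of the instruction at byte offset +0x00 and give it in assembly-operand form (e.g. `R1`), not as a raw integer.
R3

[00] 00 00 c0 ea → 0xeac00000
  top 6b → 0x3a → or [RR]
  rd: (w>>24)&0x3=0x2 → R2
  rs: (w>>22)&0x3=0x3 → R3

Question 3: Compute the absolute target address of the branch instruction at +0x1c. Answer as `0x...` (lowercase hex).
@+1c  little-endian(e8 ff ff fb) = 0xfbffffe8
  opcode bits[31:26]=0x3e: bnz/J
  imm: (w>>0)&0x3ffffff=0x3ffffe8 (s26→-24) → $-24
  target = base 0xa450 + off 0x1c + 4 + imm -24 = 0xa458

0xa458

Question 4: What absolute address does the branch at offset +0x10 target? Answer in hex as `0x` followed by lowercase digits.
@+10  little-endian(f4 ff ff fb) = 0xfbfffff4
  top 6b → 0x3e → bnz [J]
  [25:0] imm=67108852 (s26→-12) = $-12
  target = base 0xa450 + off 0x10 + 4 + imm -12 = 0xa458

0xa458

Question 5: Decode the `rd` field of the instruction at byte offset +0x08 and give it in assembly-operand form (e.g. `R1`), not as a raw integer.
@+08  little-endian(00 00 c0 04) = 0x04c00000
  op=0x04c00000>>26=0x1 ⇒ lsr (RR)
  [25:24] rd=0 = R0
  [23:22] rs=3 = R3

R0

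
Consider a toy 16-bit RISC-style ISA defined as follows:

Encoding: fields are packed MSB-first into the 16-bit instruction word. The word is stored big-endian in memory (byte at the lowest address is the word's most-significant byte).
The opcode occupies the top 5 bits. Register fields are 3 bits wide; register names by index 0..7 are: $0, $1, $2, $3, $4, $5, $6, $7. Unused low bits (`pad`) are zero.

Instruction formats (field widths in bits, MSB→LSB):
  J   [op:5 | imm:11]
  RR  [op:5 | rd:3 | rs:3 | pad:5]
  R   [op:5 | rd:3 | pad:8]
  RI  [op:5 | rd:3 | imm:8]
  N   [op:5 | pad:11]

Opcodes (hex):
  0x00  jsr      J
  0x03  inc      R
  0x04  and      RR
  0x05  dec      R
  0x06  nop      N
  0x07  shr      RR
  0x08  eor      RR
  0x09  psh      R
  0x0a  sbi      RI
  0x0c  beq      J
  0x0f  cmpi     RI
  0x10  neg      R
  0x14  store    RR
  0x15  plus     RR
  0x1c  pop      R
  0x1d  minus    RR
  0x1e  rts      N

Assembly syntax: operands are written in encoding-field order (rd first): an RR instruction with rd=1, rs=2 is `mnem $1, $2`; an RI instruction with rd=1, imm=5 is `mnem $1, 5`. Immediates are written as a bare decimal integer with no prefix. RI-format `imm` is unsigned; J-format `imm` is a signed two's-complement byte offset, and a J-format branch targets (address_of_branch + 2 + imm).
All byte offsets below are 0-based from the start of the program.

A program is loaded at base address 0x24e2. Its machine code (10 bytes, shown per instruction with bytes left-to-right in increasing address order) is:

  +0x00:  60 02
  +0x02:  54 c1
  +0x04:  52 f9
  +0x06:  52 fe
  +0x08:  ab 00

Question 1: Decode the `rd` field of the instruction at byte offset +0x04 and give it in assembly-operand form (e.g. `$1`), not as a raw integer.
+0x04: 52 f9 ⇒ word 0x52f9 (big)
  op=0x52f9>>11=0xa ⇒ sbi (RI)
  rd: (w>>8)&0x7=0x2 → $2
  imm: (w>>0)&0xff=0xf9 → 249

$2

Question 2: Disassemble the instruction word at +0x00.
beq 2

@+00  big-endian(60 02) = 0x6002
  top 5b → 0xc → beq [J]
  [10:0] imm=2 = 2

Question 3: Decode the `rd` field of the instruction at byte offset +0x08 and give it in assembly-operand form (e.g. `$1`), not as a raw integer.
$3

[08] ab 00 → 0xab00
  op=0xab00>>11=0x15 ⇒ plus (RR)
  [10:8] rd=3 = $3
  [7:5] rs=0 = $0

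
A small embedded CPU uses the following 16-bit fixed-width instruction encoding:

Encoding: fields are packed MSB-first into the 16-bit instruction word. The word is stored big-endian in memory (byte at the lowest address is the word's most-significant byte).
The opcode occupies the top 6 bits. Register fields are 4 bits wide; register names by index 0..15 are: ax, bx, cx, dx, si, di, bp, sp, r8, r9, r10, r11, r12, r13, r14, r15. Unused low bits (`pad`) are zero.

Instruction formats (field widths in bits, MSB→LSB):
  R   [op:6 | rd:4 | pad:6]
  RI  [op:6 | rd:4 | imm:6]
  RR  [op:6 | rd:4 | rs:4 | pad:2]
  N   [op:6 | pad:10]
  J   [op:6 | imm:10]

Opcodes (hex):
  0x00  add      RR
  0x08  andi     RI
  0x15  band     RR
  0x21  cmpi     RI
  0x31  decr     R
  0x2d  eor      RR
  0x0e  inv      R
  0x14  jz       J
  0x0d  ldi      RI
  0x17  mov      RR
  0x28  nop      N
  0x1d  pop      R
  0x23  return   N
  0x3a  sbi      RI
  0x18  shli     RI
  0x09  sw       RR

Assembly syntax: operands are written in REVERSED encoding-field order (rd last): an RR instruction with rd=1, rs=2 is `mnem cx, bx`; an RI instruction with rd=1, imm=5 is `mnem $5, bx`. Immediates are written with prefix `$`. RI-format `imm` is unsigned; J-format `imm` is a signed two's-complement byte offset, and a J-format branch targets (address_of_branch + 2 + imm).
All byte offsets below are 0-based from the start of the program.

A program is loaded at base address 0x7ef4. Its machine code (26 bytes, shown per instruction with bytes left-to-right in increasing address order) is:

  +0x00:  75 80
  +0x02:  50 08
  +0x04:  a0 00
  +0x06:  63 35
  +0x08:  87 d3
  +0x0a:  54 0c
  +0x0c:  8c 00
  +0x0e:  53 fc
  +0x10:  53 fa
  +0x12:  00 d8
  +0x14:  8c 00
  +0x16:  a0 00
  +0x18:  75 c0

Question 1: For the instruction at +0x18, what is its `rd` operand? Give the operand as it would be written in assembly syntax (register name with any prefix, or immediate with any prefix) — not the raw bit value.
sp

off 0x18: read 75 c0 as big → 0x75c0
  top 6b → 0x1d → pop [R]
  [9:6] rd=7 = sp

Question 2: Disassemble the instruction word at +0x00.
+0x00: 75 80 ⇒ word 0x7580 (big)
  opcode bits[15:10]=0x1d: pop/R
  [9:6] rd=6 = bp

pop bp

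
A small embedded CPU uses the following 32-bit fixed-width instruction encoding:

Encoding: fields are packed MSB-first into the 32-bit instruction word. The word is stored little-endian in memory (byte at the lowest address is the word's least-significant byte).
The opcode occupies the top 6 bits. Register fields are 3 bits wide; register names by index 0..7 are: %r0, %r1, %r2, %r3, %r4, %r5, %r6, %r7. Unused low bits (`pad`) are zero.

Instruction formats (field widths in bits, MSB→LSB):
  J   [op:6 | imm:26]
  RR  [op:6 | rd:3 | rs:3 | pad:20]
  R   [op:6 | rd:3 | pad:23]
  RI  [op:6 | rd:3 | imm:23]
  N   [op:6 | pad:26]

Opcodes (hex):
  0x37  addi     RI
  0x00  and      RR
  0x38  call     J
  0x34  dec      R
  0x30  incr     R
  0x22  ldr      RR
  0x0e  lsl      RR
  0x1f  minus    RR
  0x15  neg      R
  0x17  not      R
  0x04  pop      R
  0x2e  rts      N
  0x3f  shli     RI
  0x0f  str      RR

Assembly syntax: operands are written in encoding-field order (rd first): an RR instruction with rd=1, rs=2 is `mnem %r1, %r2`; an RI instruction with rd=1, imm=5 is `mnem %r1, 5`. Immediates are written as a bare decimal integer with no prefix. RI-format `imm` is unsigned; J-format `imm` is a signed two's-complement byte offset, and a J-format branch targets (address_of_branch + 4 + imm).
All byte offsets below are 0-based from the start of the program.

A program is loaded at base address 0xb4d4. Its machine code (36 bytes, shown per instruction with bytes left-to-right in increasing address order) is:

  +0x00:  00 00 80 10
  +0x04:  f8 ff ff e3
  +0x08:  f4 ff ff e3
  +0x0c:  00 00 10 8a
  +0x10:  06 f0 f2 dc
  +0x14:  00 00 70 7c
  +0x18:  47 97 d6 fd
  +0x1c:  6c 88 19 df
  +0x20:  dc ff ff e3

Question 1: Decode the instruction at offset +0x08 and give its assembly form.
+0x08: f4 ff ff e3 ⇒ word 0xe3fffff4 (little)
  op=0xe3fffff4>>26=0x38 ⇒ call (J)
  imm: (w>>0)&0x3ffffff=0x3fffff4 (s26→-12) → -12

call -12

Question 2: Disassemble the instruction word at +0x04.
off 0x04: read f8 ff ff e3 as little → 0xe3fffff8
  opcode bits[31:26]=0x38: call/J
  [25:0] imm=67108856 (s26→-8) = -8

call -8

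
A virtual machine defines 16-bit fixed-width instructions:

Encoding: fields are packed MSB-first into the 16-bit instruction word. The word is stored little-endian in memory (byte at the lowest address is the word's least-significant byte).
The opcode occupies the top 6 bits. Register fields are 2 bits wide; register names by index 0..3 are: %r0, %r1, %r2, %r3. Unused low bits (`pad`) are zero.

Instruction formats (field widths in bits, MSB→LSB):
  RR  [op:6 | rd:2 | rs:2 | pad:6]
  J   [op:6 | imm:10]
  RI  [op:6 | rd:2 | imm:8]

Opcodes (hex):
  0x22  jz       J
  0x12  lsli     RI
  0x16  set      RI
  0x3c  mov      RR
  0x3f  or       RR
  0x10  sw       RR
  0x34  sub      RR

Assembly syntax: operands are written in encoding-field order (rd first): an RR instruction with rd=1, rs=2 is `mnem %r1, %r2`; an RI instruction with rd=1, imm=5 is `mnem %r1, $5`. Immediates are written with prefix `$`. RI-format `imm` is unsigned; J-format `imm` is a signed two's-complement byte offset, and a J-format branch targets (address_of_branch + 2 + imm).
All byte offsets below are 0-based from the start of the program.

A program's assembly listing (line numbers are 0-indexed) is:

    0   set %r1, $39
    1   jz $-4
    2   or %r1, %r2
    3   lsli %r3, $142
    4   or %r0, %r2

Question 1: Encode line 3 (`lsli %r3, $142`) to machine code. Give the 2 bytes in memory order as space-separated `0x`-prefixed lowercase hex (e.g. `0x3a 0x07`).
0x8e 0x4b

L3: lsli op=0x12:6|rd=3:2|imm=142:8 ⇒ 0x4b8e ⇒ little 8e 4b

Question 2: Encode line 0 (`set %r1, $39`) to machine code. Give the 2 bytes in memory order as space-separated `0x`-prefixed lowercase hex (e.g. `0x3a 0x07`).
line 0 (set): pack op=0x16:6|rd=1:2|imm=39:8 = 0x5927; little→ 27 59

0x27 0x59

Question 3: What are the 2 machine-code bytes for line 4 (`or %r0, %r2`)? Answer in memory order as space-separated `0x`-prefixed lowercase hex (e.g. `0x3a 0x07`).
L4: or op=0x3f:6|rd=0:2|rs=2:2|pad=0:6 ⇒ 0xfc80 ⇒ little 80 fc

0x80 0xfc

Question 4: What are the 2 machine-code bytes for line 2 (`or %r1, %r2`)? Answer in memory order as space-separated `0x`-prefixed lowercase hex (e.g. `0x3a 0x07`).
2. or fields op=0x3f:6|rd=1:2|rs=2:2|pad=0:6 → word fd80h → 80 fd

0x80 0xfd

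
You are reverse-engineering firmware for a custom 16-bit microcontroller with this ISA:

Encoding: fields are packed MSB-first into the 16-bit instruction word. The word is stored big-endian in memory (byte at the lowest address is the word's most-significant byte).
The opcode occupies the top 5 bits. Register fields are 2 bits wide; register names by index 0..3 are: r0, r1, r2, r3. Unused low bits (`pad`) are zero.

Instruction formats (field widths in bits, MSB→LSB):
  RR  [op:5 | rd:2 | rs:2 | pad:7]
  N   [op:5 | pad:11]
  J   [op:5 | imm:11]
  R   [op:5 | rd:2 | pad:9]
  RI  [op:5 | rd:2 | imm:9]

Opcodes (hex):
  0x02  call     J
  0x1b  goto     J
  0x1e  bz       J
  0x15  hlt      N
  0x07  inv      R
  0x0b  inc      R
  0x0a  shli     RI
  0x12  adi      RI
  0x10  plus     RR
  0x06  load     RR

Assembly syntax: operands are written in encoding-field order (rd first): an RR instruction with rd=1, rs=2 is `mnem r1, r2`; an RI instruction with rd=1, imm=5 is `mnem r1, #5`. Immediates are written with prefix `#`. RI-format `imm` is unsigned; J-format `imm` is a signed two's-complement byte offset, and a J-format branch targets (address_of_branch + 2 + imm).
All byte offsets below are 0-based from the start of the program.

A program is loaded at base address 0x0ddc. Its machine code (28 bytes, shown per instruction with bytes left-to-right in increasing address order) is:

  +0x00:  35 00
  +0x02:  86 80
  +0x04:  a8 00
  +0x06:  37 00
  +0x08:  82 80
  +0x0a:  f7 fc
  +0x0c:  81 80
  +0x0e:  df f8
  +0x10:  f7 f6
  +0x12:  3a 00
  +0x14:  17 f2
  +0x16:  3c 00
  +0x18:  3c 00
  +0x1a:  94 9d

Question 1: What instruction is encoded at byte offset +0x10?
[10] f7 f6 → 0xf7f6
  top 5b → 0x1e → bz [J]
  imm: (w>>0)&0x7ff=0x7f6 (s11→-10) → #-10

bz #-10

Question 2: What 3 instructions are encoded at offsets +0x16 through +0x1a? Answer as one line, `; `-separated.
+0x16: 3c 00 ⇒ word 0x3c00 (big)
  op=0x3c00>>11=0x7 ⇒ inv (R)
  rd@[10:9]=0x2 ⇒ r2
+0x18: 3c 00 ⇒ word 0x3c00 (big)
  op=0x3c00>>11=0x7 ⇒ inv (R)
  rd@[10:9]=0x2 ⇒ r2
+0x1a: 94 9d ⇒ word 0x949d (big)
  op=0x949d>>11=0x12 ⇒ adi (RI)
  rd@[10:9]=0x2 ⇒ r2
  imm@[8:0]=0x9d ⇒ #157

inv r2; inv r2; adi r2, #157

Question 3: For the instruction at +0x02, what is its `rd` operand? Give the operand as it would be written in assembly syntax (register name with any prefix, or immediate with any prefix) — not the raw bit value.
r3

@+02  big-endian(86 80) = 0x8680
  top 5b → 0x10 → plus [RR]
  rd@[10:9]=0x3 ⇒ r3
  rs@[8:7]=0x1 ⇒ r1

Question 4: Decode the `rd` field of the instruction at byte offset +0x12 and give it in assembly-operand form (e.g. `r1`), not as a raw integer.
r1

@+12  big-endian(3a 00) = 0x3a00
  opcode bits[15:11]=0x7: inv/R
  rd: (w>>9)&0x3=0x1 → r1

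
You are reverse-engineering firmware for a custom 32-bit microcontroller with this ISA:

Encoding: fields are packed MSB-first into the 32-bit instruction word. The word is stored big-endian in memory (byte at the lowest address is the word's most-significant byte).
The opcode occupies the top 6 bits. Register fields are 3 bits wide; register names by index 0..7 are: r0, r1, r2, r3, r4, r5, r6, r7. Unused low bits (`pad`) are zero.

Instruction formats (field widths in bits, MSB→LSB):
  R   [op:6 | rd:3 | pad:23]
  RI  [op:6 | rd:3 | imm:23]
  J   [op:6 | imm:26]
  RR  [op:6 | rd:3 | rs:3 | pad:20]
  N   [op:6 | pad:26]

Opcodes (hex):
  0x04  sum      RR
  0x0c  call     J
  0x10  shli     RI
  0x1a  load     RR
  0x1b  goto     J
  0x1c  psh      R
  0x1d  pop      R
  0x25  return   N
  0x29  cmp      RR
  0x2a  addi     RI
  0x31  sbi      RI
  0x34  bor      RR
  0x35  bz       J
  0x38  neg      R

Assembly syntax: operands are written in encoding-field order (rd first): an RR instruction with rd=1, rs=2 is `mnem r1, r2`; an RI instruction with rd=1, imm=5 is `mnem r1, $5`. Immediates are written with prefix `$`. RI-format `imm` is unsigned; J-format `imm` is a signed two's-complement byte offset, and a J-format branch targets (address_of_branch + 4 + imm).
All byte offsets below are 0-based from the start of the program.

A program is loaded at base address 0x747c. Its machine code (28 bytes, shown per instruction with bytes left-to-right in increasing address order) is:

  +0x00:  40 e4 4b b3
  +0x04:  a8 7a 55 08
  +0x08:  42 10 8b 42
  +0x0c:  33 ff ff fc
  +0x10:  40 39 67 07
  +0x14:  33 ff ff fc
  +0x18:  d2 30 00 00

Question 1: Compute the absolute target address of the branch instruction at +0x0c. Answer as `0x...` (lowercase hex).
0x7488

+0x0c: 33 ff ff fc ⇒ word 0x33fffffc (big)
  op=0x33fffffc>>26=0xc ⇒ call (J)
  imm@[25:0]=0x3fffffc (s26→-4) ⇒ $-4
  target = base 0x747c + off 0x0c + 4 + imm -4 = 0x7488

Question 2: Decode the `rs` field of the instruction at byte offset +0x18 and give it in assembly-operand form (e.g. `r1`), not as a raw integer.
@+18  big-endian(d2 30 00 00) = 0xd2300000
  op=0xd2300000>>26=0x34 ⇒ bor (RR)
  rd@[25:23]=0x4 ⇒ r4
  rs@[22:20]=0x3 ⇒ r3

r3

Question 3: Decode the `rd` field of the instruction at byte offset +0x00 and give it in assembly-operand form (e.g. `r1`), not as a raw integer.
@+00  big-endian(40 e4 4b b3) = 0x40e44bb3
  opcode bits[31:26]=0x10: shli/RI
  rd@[25:23]=0x1 ⇒ r1
  imm@[22:0]=0x644bb3 ⇒ $6572979

r1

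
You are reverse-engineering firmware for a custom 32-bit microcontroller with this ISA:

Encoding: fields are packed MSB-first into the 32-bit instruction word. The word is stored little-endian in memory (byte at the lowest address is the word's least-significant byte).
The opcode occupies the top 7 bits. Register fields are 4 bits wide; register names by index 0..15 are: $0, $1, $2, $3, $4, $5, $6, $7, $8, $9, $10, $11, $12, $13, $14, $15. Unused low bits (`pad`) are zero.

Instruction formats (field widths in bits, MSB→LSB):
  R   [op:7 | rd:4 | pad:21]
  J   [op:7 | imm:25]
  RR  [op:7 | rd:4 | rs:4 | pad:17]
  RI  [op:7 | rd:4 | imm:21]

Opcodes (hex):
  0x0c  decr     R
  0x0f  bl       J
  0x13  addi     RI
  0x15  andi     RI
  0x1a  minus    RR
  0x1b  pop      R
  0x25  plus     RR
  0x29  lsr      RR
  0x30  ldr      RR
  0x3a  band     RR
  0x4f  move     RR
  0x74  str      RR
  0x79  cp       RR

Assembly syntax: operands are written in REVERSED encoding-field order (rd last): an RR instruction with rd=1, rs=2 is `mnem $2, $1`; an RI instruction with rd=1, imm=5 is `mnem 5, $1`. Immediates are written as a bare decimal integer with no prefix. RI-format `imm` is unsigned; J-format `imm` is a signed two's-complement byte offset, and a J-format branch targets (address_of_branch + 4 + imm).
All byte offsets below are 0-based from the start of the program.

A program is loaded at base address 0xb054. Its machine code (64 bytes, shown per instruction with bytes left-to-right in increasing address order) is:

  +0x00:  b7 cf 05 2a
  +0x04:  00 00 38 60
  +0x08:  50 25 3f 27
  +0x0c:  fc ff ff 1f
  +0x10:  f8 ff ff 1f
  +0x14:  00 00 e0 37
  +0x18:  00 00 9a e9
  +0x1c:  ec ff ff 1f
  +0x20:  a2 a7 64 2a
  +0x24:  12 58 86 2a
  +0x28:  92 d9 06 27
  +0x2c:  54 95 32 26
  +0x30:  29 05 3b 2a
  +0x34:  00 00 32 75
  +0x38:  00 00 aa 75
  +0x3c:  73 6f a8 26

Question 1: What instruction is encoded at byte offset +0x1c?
bl -20

@+1c  little-endian(ec ff ff 1f) = 0x1fffffec
  top 7b → 0xf → bl [J]
  [24:0] imm=33554412 (s25→-20) = -20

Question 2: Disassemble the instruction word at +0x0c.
bl -4

[0c] fc ff ff 1f → 0x1ffffffc
  opcode bits[31:25]=0xf: bl/J
  imm: (w>>0)&0x1ffffff=0x1fffffc (s25→-4) → -4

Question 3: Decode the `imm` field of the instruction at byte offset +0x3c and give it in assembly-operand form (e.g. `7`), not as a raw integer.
552819

@+3c  little-endian(73 6f a8 26) = 0x26a86f73
  top 7b → 0x13 → addi [RI]
  [24:21] rd=5 = $5
  [20:0] imm=552819 = 552819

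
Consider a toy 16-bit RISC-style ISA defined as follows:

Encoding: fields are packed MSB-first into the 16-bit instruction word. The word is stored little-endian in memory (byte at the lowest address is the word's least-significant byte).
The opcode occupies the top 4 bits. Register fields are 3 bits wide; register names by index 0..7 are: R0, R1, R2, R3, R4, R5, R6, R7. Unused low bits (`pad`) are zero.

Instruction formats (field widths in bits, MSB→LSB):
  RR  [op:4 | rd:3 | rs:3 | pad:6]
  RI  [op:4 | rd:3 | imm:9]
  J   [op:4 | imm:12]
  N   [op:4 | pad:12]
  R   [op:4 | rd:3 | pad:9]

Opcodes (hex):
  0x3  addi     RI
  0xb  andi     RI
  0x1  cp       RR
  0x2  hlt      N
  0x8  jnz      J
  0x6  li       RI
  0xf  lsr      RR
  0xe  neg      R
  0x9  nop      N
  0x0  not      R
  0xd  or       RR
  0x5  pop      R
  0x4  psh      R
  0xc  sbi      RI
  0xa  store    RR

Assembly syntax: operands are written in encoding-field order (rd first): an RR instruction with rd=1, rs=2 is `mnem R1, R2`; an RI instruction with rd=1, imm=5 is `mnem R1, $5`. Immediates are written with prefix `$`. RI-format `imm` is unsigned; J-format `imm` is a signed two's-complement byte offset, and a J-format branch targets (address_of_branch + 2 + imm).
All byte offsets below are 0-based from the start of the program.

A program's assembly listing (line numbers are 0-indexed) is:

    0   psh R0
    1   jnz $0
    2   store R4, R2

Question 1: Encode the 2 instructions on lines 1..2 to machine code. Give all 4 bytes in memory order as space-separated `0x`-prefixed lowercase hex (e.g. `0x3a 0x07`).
line 1 (jnz): pack op=0x8:4|imm=0:12 = 0x8000; little→ 00 80
line 2 (store): pack op=0xa:4|rd=4:3|rs=2:3|pad=0:6 = 0xa880; little→ 80 a8

0x00 0x80 0x80 0xa8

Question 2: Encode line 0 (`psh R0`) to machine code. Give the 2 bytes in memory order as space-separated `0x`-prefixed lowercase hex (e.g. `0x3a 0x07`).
0. psh fields op=0x4:4|rd=0:3|pad=0:9 → word 4000h → 00 40

0x00 0x40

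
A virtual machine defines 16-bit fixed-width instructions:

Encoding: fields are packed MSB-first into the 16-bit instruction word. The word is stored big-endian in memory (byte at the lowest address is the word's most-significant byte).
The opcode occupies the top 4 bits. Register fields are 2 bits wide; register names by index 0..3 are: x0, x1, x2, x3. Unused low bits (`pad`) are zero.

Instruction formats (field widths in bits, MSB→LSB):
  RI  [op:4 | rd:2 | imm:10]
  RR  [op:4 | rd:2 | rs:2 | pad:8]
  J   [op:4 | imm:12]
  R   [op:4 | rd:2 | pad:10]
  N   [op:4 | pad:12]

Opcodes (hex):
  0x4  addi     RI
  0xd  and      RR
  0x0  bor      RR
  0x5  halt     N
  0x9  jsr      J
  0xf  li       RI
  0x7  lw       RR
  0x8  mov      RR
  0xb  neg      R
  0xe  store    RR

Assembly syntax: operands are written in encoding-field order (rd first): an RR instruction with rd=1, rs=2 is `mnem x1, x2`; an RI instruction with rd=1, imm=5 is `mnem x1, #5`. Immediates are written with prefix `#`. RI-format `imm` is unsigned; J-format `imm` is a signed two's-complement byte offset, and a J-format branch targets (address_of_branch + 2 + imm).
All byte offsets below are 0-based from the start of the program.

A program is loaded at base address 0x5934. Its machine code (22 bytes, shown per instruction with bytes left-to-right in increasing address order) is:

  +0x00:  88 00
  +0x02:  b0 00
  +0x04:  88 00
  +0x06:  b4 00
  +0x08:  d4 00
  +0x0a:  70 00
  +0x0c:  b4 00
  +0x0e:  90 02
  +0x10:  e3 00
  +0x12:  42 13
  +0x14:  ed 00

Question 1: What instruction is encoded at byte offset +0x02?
@+02  big-endian(b0 00) = 0xb000
  top 4b → 0xb → neg [R]
  rd: (w>>10)&0x3=0x0 → x0

neg x0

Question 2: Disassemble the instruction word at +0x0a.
off 0x0a: read 70 00 as big → 0x7000
  top 4b → 0x7 → lw [RR]
  rd: (w>>10)&0x3=0x0 → x0
  rs: (w>>8)&0x3=0x0 → x0

lw x0, x0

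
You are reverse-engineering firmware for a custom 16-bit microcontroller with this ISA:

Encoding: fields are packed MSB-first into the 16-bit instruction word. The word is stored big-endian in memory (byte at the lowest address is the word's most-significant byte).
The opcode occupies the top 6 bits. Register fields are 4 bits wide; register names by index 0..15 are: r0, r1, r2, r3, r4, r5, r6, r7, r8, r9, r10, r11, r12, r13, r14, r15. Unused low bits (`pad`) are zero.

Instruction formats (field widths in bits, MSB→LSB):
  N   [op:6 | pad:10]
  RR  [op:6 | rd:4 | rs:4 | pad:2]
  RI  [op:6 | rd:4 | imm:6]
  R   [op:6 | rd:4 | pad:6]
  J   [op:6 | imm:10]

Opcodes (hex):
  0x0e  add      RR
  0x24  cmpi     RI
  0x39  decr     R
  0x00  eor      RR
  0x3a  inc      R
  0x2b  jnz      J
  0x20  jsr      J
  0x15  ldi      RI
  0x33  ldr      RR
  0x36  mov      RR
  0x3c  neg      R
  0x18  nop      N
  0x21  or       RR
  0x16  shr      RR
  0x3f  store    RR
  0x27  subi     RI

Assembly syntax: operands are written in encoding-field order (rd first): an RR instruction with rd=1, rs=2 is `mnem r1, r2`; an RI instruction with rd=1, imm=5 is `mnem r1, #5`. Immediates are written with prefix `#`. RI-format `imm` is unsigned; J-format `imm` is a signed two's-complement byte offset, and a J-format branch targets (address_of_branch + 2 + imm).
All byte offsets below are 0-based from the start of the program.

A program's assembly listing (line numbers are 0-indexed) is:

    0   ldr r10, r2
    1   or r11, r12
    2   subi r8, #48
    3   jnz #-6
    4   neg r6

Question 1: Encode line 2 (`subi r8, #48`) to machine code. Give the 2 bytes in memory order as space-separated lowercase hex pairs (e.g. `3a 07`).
2. subi fields op=0x27:6|rd=8:4|imm=48:6 → word 9e30h → 9e 30

9e 30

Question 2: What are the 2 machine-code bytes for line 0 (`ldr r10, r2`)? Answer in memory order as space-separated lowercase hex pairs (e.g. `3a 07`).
ce 88

line 0 (ldr): pack op=0x33:6|rd=10:4|rs=2:4|pad=0:2 = 0xce88; big→ ce 88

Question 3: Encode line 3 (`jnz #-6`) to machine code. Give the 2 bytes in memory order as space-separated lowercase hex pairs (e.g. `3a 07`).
3. jnz fields op=0x2b:6|imm=-6:10 → word affah → af fa

af fa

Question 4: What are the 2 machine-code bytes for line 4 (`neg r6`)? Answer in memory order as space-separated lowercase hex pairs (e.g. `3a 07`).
f1 80

4. neg fields op=0x3c:6|rd=6:4|pad=0:6 → word f180h → f1 80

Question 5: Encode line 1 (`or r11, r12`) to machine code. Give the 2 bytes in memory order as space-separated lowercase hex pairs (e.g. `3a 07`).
L1: or op=0x21:6|rd=11:4|rs=12:4|pad=0:2 ⇒ 0x86f0 ⇒ big 86 f0

86 f0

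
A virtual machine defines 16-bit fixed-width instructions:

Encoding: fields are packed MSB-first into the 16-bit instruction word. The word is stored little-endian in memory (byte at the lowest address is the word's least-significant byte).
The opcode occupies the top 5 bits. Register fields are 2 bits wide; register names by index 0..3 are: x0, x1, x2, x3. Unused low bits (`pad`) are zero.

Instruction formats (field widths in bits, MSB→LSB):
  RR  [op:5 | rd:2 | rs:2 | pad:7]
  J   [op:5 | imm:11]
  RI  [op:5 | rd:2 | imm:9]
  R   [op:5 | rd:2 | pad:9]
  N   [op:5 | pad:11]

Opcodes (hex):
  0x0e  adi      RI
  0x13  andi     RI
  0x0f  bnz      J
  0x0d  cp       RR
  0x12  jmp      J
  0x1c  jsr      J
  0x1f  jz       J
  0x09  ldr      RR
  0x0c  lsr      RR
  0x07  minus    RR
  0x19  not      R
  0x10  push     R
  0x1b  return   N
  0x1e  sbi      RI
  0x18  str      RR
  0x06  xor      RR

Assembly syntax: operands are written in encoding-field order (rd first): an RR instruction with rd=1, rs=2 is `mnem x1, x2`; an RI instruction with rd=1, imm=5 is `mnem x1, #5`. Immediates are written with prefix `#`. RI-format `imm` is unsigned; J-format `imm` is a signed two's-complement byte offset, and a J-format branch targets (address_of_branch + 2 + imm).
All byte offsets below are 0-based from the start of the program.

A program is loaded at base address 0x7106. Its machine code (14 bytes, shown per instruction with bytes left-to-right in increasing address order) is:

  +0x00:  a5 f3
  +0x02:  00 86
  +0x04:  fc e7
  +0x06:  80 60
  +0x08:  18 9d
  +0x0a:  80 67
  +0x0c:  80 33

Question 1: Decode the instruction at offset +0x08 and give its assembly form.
andi x2, #280

+0x08: 18 9d ⇒ word 0x9d18 (little)
  top 5b → 0x13 → andi [RI]
  [10:9] rd=2 = x2
  [8:0] imm=280 = #280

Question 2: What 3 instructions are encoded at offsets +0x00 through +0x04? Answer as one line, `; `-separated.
sbi x1, #421; push x3; jsr #-4

off 0x00: read a5 f3 as little → 0xf3a5
  top 5b → 0x1e → sbi [RI]
  rd@[10:9]=0x1 ⇒ x1
  imm@[8:0]=0x1a5 ⇒ #421
off 0x02: read 00 86 as little → 0x8600
  top 5b → 0x10 → push [R]
  rd@[10:9]=0x3 ⇒ x3
off 0x04: read fc e7 as little → 0xe7fc
  top 5b → 0x1c → jsr [J]
  imm@[10:0]=0x7fc (s11→-4) ⇒ #-4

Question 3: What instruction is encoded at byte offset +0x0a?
off 0x0a: read 80 67 as little → 0x6780
  op=0x6780>>11=0xc ⇒ lsr (RR)
  rd: (w>>9)&0x3=0x3 → x3
  rs: (w>>7)&0x3=0x3 → x3

lsr x3, x3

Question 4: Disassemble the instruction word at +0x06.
lsr x0, x1

+0x06: 80 60 ⇒ word 0x6080 (little)
  op=0x6080>>11=0xc ⇒ lsr (RR)
  rd: (w>>9)&0x3=0x0 → x0
  rs: (w>>7)&0x3=0x1 → x1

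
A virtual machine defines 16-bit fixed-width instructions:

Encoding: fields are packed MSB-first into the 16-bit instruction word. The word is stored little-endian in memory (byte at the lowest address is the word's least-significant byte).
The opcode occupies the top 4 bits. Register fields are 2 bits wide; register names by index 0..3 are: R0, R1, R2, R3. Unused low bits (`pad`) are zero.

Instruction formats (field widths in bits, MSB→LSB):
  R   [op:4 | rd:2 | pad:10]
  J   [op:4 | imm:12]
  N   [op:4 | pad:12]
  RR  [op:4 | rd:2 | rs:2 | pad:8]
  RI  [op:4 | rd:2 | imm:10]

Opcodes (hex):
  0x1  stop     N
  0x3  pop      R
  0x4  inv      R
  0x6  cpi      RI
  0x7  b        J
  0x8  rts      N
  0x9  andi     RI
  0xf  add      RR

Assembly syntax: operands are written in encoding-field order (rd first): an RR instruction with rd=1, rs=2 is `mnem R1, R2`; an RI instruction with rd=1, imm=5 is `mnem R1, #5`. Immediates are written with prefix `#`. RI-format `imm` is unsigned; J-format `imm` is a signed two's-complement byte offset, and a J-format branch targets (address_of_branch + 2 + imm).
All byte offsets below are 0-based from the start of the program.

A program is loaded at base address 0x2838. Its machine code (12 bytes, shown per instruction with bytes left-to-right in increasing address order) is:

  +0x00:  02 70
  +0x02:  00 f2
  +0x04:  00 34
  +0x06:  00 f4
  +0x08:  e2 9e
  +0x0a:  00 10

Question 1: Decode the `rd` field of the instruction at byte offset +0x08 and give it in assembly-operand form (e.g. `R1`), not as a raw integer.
R3

@+08  little-endian(e2 9e) = 0x9ee2
  top 4b → 0x9 → andi [RI]
  rd: (w>>10)&0x3=0x3 → R3
  imm: (w>>0)&0x3ff=0x2e2 → #738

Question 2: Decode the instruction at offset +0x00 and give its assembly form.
+0x00: 02 70 ⇒ word 0x7002 (little)
  op=0x7002>>12=0x7 ⇒ b (J)
  imm: (w>>0)&0xfff=0x2 → #2

b #2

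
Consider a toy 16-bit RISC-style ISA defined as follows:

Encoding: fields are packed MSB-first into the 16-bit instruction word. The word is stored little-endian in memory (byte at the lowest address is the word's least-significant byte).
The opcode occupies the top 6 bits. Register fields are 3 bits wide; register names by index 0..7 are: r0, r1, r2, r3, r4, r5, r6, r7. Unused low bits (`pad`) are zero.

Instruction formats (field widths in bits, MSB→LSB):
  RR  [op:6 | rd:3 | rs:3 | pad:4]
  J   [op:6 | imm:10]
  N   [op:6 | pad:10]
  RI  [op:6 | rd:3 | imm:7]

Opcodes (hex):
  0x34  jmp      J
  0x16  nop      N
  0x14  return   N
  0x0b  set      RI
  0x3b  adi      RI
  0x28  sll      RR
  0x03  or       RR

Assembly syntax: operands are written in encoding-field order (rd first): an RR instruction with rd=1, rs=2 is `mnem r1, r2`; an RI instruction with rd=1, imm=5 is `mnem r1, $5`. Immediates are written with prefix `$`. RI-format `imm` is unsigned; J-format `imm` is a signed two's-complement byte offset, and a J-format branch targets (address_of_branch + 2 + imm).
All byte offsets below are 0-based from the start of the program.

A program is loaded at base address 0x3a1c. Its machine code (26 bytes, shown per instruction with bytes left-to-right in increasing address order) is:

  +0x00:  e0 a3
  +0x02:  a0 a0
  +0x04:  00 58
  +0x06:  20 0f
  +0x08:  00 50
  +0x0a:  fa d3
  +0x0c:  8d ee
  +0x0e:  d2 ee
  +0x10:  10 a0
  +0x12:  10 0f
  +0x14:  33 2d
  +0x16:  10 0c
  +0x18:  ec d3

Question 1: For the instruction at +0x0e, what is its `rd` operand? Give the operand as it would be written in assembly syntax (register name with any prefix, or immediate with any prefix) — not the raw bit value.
+0x0e: d2 ee ⇒ word 0xeed2 (little)
  top 6b → 0x3b → adi [RI]
  rd@[9:7]=0x5 ⇒ r5
  imm@[6:0]=0x52 ⇒ $82

r5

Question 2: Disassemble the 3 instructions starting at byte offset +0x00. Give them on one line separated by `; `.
sll r7, r6; sll r1, r2; nop

+0x00: e0 a3 ⇒ word 0xa3e0 (little)
  op=0xa3e0>>10=0x28 ⇒ sll (RR)
  rd@[9:7]=0x7 ⇒ r7
  rs@[6:4]=0x6 ⇒ r6
+0x02: a0 a0 ⇒ word 0xa0a0 (little)
  op=0xa0a0>>10=0x28 ⇒ sll (RR)
  rd@[9:7]=0x1 ⇒ r1
  rs@[6:4]=0x2 ⇒ r2
+0x04: 00 58 ⇒ word 0x5800 (little)
  op=0x5800>>10=0x16 ⇒ nop (N)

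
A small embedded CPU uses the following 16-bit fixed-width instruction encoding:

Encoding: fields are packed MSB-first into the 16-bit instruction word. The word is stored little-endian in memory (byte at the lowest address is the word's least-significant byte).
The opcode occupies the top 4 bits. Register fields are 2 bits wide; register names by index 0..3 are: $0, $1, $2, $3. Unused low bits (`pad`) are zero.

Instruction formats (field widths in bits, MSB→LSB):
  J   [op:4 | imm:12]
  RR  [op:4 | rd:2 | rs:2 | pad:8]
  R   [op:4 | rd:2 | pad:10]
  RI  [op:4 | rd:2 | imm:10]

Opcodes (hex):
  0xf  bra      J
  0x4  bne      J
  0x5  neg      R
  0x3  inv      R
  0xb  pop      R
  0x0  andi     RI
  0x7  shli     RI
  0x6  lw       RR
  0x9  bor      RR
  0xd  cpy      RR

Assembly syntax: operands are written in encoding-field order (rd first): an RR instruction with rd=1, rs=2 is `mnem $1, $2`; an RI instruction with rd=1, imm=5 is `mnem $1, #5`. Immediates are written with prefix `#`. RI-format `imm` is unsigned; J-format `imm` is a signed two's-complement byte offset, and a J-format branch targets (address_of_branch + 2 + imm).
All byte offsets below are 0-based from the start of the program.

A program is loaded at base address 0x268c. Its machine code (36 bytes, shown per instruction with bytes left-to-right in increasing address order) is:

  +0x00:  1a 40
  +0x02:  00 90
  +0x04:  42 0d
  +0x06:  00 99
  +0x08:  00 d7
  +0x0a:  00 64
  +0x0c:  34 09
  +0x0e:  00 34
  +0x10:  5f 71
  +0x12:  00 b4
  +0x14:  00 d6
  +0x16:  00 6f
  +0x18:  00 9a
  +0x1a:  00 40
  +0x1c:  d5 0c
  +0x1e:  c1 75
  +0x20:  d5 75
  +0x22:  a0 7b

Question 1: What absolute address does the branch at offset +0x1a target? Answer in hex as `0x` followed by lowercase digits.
0x26a8

off 0x1a: read 00 40 as little → 0x4000
  op=0x4000>>12=0x4 ⇒ bne (J)
  imm: (w>>0)&0xfff=0x0 → #0
  target = base 0x268c + off 0x1a + 2 + imm 0 = 0x26a8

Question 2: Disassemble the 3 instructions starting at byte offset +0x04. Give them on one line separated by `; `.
@+04  little-endian(42 0d) = 0x0d42
  top 4b → 0x0 → andi [RI]
  rd: (w>>10)&0x3=0x3 → $3
  imm: (w>>0)&0x3ff=0x142 → #322
@+06  little-endian(00 99) = 0x9900
  top 4b → 0x9 → bor [RR]
  rd: (w>>10)&0x3=0x2 → $2
  rs: (w>>8)&0x3=0x1 → $1
@+08  little-endian(00 d7) = 0xd700
  top 4b → 0xd → cpy [RR]
  rd: (w>>10)&0x3=0x1 → $1
  rs: (w>>8)&0x3=0x3 → $3

andi $3, #322; bor $2, $1; cpy $1, $3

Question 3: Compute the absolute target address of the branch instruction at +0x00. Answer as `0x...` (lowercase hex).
[00] 1a 40 → 0x401a
  top 4b → 0x4 → bne [J]
  [11:0] imm=26 = #26
  target = base 0x268c + off 0x00 + 2 + imm 26 = 0x26a8

0x26a8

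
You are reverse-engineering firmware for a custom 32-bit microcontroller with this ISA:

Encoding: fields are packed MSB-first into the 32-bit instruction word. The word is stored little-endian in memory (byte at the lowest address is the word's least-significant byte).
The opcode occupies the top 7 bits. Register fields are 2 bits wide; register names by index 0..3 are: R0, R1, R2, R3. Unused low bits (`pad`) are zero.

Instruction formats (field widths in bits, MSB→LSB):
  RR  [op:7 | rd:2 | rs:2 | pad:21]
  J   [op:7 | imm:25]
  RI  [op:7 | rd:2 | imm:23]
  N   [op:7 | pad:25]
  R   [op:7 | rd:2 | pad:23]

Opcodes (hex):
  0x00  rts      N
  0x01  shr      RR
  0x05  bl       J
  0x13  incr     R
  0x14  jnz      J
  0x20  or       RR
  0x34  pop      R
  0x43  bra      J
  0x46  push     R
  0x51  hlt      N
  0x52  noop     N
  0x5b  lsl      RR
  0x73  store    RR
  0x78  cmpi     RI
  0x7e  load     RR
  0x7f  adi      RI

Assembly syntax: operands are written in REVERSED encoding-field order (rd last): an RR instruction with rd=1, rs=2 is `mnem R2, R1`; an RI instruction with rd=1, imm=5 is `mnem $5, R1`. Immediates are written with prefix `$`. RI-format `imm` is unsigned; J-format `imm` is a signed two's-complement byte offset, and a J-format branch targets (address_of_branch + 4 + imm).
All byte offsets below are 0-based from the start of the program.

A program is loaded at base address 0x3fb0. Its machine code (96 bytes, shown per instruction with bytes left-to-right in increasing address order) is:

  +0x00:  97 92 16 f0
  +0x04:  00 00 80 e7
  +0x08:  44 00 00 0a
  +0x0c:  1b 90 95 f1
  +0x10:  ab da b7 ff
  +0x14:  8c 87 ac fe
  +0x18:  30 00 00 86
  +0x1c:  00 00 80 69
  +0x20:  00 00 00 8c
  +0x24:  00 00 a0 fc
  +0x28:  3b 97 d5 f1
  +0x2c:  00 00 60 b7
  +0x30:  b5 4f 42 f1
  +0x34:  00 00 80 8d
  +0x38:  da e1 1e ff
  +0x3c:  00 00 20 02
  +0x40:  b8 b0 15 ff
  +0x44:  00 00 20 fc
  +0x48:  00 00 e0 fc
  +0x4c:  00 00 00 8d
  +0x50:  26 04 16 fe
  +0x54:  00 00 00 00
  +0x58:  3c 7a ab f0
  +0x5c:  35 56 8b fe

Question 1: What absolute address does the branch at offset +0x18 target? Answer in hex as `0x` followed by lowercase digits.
+0x18: 30 00 00 86 ⇒ word 0x86000030 (little)
  op=0x86000030>>25=0x43 ⇒ bra (J)
  imm: (w>>0)&0x1ffffff=0x30 → $48
  target = base 0x3fb0 + off 0x18 + 4 + imm 48 = 0x3ffc

0x3ffc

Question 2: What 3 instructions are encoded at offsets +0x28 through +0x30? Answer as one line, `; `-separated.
cmpi $5609275, R3; lsl R3, R2; cmpi $4345781, R2

@+28  little-endian(3b 97 d5 f1) = 0xf1d5973b
  top 7b → 0x78 → cmpi [RI]
  rd@[24:23]=0x3 ⇒ R3
  imm@[22:0]=0x55973b ⇒ $5609275
@+2c  little-endian(00 00 60 b7) = 0xb7600000
  top 7b → 0x5b → lsl [RR]
  rd@[24:23]=0x2 ⇒ R2
  rs@[22:21]=0x3 ⇒ R3
@+30  little-endian(b5 4f 42 f1) = 0xf1424fb5
  top 7b → 0x78 → cmpi [RI]
  rd@[24:23]=0x2 ⇒ R2
  imm@[22:0]=0x424fb5 ⇒ $4345781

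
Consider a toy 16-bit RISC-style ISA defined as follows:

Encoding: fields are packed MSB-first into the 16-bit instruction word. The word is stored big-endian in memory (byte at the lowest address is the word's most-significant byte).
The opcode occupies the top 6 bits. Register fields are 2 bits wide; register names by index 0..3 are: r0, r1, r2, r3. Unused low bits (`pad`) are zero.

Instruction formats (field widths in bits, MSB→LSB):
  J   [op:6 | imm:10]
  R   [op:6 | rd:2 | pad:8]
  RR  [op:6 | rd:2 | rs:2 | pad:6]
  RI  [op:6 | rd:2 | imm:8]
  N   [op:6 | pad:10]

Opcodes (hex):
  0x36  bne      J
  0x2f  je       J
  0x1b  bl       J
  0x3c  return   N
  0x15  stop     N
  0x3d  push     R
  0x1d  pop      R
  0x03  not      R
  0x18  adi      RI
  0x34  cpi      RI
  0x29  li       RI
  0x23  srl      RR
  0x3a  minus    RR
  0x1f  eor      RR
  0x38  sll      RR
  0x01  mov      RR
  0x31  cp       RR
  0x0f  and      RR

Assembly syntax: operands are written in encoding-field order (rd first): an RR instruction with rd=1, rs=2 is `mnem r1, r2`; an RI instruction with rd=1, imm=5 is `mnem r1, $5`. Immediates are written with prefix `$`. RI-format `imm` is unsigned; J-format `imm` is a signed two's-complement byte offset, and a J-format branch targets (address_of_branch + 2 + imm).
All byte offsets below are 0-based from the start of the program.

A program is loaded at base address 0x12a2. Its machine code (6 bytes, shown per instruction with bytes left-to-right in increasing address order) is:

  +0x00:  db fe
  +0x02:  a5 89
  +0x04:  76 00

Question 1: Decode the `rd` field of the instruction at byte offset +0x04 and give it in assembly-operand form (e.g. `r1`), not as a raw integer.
r2

@+04  big-endian(76 00) = 0x7600
  opcode bits[15:10]=0x1d: pop/R
  rd@[9:8]=0x2 ⇒ r2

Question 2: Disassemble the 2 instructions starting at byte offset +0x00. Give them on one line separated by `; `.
bne $-2; li r1, $137

+0x00: db fe ⇒ word 0xdbfe (big)
  op=0xdbfe>>10=0x36 ⇒ bne (J)
  [9:0] imm=1022 (s10→-2) = $-2
+0x02: a5 89 ⇒ word 0xa589 (big)
  op=0xa589>>10=0x29 ⇒ li (RI)
  [9:8] rd=1 = r1
  [7:0] imm=137 = $137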